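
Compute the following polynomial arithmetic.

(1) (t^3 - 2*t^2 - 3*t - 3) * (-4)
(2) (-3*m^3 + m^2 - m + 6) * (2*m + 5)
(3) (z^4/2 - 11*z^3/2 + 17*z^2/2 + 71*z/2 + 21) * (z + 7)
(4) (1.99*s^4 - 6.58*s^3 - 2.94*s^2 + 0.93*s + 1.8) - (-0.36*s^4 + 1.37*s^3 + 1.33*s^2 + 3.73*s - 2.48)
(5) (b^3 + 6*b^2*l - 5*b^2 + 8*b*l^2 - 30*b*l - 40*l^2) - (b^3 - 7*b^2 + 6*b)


(1) = -4*t^3 + 8*t^2 + 12*t + 12
(2) = -6*m^4 - 13*m^3 + 3*m^2 + 7*m + 30
(3) = z^5/2 - 2*z^4 - 30*z^3 + 95*z^2 + 539*z/2 + 147
(4) = 2.35*s^4 - 7.95*s^3 - 4.27*s^2 - 2.8*s + 4.28
(5) = 6*b^2*l + 2*b^2 + 8*b*l^2 - 30*b*l - 6*b - 40*l^2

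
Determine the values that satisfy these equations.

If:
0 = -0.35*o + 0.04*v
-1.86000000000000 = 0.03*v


Then:
o = -7.09
v = -62.00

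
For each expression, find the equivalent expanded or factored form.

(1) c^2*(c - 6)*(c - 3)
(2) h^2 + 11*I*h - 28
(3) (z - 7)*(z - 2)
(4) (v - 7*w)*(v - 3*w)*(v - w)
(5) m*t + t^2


(1) = c^4 - 9*c^3 + 18*c^2
(2) = (h + 4*I)*(h + 7*I)
(3) = z^2 - 9*z + 14
(4) = v^3 - 11*v^2*w + 31*v*w^2 - 21*w^3
(5) = t*(m + t)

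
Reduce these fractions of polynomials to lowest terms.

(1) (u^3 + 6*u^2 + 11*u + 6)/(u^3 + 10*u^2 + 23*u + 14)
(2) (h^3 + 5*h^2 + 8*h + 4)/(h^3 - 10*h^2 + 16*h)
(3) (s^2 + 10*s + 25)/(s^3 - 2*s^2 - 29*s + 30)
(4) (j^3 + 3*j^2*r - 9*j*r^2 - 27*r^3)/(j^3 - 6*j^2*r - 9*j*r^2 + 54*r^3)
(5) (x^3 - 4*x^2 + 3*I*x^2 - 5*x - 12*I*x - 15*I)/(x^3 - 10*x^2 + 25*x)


(1) = (u + 3)/(u + 7)
(2) = (h^3 + 5*h^2 + 8*h + 4)/(h^3 - 10*h^2 + 16*h)
(3) = (s + 5)/(s^2 - 7*s + 6)
(4) = (-j - 3*r)/(-j + 6*r)
(5) = (x^2 + x*(1 + 3*I) + 3*I)/(x^2 - 5*x)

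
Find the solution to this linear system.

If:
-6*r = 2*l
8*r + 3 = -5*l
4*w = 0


Then:
l = -9/7
r = 3/7
w = 0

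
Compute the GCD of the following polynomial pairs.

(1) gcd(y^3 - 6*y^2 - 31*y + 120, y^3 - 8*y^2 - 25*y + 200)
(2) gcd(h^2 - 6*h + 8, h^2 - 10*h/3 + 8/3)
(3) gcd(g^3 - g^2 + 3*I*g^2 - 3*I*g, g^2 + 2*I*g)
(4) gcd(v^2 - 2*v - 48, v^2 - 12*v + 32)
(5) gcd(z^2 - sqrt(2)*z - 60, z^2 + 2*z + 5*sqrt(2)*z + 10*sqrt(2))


(1) = y^2 - 3*y - 40
(2) = h - 2
(3) = gcd(g*(g - 1)*(g + 3*I), g*(g + 2*I)) = g
(4) = gcd((v - 8)*(v + 6), (v - 8)*(v - 4)) = v - 8
(5) = gcd((z - 6*sqrt(2))*(z + 5*sqrt(2)), (z + 2)*(z + 5*sqrt(2))) = z + 5*sqrt(2)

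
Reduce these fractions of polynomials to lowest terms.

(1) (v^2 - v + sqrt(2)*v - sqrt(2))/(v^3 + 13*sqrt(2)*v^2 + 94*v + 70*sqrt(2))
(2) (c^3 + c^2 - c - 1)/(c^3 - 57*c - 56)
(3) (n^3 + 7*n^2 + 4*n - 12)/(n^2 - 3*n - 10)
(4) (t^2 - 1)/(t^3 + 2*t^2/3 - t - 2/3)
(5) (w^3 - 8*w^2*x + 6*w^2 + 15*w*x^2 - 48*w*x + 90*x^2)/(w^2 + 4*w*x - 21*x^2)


(1) = (v - 1)/(v^2 + 12*sqrt(2)*v + 70)
(2) = (c^2 - 1)/(c^2 - c - 56)
(3) = (n^2 + 5*n - 6)/(n - 5)
(4) = 3/(3*t + 2)
(5) = (w^2 - 5*w*x + 6*w - 30*x)/(w + 7*x)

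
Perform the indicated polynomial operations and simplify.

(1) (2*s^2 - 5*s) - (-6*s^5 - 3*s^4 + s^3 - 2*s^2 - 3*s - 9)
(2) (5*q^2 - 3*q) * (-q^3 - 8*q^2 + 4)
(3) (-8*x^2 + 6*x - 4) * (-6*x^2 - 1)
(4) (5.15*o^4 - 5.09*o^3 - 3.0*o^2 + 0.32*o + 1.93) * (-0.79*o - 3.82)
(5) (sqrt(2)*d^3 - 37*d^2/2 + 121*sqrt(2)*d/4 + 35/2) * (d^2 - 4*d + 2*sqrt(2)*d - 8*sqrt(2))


(1) = 6*s^5 + 3*s^4 - s^3 + 4*s^2 - 2*s + 9
(2) = -5*q^5 - 37*q^4 + 24*q^3 + 20*q^2 - 12*q
(3) = 48*x^4 - 36*x^3 + 32*x^2 - 6*x + 4
(4) = -4.0685*o^5 - 15.6519*o^4 + 21.8138*o^3 + 11.2072*o^2 - 2.7471*o - 7.3726
(5) = sqrt(2)*d^5 - 29*d^4/2 - 4*sqrt(2)*d^4 - 27*sqrt(2)*d^3/4 + 58*d^3 + 27*sqrt(2)*d^2 + 277*d^2/2 - 554*d + 35*sqrt(2)*d - 140*sqrt(2)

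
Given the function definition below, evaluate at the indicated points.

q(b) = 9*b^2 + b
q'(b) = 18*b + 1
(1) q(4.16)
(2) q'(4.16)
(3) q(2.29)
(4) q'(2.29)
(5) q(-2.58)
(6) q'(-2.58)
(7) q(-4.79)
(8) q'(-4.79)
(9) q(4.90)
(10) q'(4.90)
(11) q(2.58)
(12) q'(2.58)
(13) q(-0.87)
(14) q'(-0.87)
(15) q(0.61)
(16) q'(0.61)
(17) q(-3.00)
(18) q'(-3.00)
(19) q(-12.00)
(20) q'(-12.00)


(1) = 159.91
(2) = 75.88
(3) = 49.49
(4) = 42.22
(5) = 57.33
(6) = -45.44
(7) = 201.71
(8) = -85.22
(9) = 220.99
(10) = 89.20
(11) = 62.49
(12) = 47.44
(13) = 5.94
(14) = -14.66
(15) = 3.96
(16) = 11.98
(17) = 78.00
(18) = -53.00
(19) = 1284.00
(20) = -215.00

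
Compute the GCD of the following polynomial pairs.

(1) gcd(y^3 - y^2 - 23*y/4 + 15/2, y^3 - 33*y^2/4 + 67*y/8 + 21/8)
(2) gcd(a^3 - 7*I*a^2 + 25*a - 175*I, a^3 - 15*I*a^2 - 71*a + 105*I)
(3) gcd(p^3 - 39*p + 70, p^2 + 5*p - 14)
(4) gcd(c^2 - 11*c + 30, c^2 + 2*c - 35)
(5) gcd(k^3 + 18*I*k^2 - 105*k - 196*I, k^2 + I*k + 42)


(1) = gcd((y - 2)*(y - 3/2)*(y + 5/2), (y - 7)*(y - 3/2)*(y + 1/4)) = y - 3/2
(2) = a^2 - 12*I*a - 35
(3) = p^2 + 5*p - 14
(4) = c - 5
(5) = gcd((k + 4*I)*(k + 7*I)^2, (k - 6*I)*(k + 7*I)) = k + 7*I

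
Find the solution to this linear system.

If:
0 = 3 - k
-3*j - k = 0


Then:
j = -1
k = 3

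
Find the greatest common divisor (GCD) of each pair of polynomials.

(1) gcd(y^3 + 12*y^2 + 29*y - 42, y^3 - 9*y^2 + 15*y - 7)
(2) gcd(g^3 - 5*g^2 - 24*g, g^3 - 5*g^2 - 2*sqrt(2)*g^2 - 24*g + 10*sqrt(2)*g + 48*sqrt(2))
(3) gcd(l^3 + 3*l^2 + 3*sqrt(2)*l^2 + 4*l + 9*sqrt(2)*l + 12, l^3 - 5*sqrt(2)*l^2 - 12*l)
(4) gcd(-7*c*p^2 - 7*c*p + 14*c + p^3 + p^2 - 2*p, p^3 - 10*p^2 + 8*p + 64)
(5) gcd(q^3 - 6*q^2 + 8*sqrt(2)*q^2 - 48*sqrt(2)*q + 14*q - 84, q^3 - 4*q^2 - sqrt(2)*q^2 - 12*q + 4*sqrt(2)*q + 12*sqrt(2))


(1) = y - 1
(2) = gcd(g*(g - 8)*(g + 3), (g - 8)*(g + 3)*(g - 2*sqrt(2))) = g^2 - 5*g - 24
(3) = gcd((l + 3)*(l + sqrt(2))*(l + 2*sqrt(2)), l*(l - 6*sqrt(2))*(l + sqrt(2))) = l + sqrt(2)
(4) = p + 2
(5) = gcd((q - 6)*(q + sqrt(2))*(q + 7*sqrt(2)), (q - 6)*(q + 2)*(q - sqrt(2))) = q - 6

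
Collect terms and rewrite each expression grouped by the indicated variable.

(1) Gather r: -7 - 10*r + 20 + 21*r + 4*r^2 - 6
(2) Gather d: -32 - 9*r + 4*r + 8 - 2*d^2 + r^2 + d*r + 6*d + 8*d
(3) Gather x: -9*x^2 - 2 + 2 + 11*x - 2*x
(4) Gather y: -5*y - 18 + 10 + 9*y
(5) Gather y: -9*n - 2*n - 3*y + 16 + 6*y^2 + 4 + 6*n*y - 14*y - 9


(1) = 4*r^2 + 11*r + 7
(2) = -2*d^2 + d*(r + 14) + r^2 - 5*r - 24
(3) = -9*x^2 + 9*x
(4) = 4*y - 8
(5) = -11*n + 6*y^2 + y*(6*n - 17) + 11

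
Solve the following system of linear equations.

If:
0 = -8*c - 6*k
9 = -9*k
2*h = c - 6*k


Then:
c = 3/4
h = 27/8
k = -1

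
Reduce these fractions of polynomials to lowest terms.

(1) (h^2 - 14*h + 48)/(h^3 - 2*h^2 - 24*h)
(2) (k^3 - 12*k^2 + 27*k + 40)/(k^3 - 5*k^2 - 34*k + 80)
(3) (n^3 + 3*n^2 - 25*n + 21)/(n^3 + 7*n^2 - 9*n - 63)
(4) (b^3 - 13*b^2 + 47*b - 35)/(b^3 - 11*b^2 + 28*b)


(1) = (h - 8)/(h^2 + 4*h)
(2) = (k^2 - 4*k - 5)/(k^2 + 3*k - 10)
(3) = (n - 1)/(n + 3)
(4) = (b^2 - 6*b + 5)/(b^2 - 4*b)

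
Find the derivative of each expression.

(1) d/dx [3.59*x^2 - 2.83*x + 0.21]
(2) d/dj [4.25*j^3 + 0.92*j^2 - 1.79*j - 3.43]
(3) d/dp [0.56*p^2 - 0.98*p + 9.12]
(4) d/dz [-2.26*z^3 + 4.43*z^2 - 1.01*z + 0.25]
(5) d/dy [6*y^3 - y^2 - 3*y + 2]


(1) = 7.18*x - 2.83
(2) = 12.75*j^2 + 1.84*j - 1.79
(3) = 1.12*p - 0.98
(4) = -6.78*z^2 + 8.86*z - 1.01
(5) = 18*y^2 - 2*y - 3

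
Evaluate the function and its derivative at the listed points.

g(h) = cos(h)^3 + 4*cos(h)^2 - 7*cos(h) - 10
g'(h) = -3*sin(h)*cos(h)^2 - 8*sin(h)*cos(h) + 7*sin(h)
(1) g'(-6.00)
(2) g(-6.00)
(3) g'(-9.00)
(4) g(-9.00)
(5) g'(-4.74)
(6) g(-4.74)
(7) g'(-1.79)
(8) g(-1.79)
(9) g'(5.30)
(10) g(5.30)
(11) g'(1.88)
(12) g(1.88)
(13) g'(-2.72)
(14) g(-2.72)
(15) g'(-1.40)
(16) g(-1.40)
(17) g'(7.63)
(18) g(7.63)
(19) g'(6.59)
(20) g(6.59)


(1) = -0.96
(2) = -12.15
(3) = -4.86
(4) = -1.06
(5) = 6.77
(6) = -10.19
(7) = -8.39
(8) = -8.30
(9) = -1.37
(10) = -12.48
(11) = 8.72
(12) = -7.53
(13) = -4.83
(14) = -1.04
(15) = -5.47
(16) = -11.07
(17) = 4.95
(18) = -11.35
(19) = -1.01
(20) = -12.17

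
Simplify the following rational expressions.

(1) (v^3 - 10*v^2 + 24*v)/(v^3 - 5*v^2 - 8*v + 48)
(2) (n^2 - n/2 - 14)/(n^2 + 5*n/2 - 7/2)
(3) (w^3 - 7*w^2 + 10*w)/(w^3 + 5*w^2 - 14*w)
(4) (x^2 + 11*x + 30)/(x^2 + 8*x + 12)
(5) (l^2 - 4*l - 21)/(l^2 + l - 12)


(1) = (v^2 - 6*v)/(v^2 - v - 12)
(2) = (n - 4)/(n - 1)
(3) = (w - 5)/(w + 7)
(4) = (x + 5)/(x + 2)
(5) = (l^2 - 4*l - 21)/(l^2 + l - 12)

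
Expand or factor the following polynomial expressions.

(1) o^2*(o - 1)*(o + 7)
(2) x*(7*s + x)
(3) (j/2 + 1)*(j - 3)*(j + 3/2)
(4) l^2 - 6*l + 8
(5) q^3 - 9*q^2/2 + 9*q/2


(1) = o^4 + 6*o^3 - 7*o^2
(2) = 7*s*x + x^2
(3) = j^3/2 + j^2/4 - 15*j/4 - 9/2
(4) = (l - 4)*(l - 2)
(5) = q*(q - 3)*(q - 3/2)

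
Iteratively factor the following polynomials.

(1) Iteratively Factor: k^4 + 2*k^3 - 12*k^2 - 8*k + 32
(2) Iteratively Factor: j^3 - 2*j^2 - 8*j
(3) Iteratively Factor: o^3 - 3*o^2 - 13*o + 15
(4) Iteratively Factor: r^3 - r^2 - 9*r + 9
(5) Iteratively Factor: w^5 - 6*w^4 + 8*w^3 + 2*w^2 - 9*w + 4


(1) = (k + 4)*(k^3 - 2*k^2 - 4*k + 8) = (k + 2)*(k + 4)*(k^2 - 4*k + 4) = (k - 2)*(k + 2)*(k + 4)*(k - 2)
(2) = (j - 4)*(j^2 + 2*j) = j*(j - 4)*(j + 2)
(3) = (o - 5)*(o^2 + 2*o - 3) = (o - 5)*(o - 1)*(o + 3)
(4) = (r - 3)*(r^2 + 2*r - 3) = (r - 3)*(r - 1)*(r + 3)
(5) = (w - 1)*(w^4 - 5*w^3 + 3*w^2 + 5*w - 4) = (w - 4)*(w - 1)*(w^3 - w^2 - w + 1) = (w - 4)*(w - 1)^2*(w^2 - 1) = (w - 4)*(w - 1)^3*(w + 1)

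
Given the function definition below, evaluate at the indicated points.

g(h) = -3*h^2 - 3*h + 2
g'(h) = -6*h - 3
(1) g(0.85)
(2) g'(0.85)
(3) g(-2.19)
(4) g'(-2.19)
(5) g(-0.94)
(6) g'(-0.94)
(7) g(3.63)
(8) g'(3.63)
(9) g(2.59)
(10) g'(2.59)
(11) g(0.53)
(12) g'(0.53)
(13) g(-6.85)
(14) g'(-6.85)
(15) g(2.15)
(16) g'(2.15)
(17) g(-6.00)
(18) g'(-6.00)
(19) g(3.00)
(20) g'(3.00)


(1) = -2.72
(2) = -8.10
(3) = -5.82
(4) = 10.14
(5) = 2.17
(6) = 2.64
(7) = -48.42
(8) = -24.78
(9) = -25.89
(10) = -18.54
(11) = -0.43
(12) = -6.18
(13) = -118.22
(14) = 38.10
(15) = -18.32
(16) = -15.90
(17) = -88.00
(18) = 33.00
(19) = -34.00
(20) = -21.00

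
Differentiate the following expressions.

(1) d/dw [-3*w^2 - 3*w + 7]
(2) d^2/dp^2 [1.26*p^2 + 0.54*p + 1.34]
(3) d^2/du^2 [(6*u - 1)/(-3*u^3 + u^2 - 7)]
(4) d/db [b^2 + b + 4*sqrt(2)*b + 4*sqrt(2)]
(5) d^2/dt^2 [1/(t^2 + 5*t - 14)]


(1) = -6*w - 3
(2) = 2.52000000000000
(3) = 2*(-u^2*(6*u - 1)*(9*u - 2)^2 + (54*u^2 - 12*u + (6*u - 1)*(9*u - 1))*(3*u^3 - u^2 + 7))/(3*u^3 - u^2 + 7)^3
(4) = 2*b + 1 + 4*sqrt(2)
(5) = 2*(-t^2 - 5*t + (2*t + 5)^2 + 14)/(t^2 + 5*t - 14)^3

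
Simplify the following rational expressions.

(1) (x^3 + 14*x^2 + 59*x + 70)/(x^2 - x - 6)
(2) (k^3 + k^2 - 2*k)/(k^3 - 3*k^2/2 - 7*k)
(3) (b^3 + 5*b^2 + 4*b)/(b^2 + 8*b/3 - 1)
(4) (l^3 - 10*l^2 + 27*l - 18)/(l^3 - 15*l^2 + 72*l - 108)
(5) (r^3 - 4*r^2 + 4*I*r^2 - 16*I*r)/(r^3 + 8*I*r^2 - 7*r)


(1) = (x^2 + 12*x + 35)/(x - 3)
(2) = (2*k - 2)/(2*k - 7)
(3) = (3*b^3 + 15*b^2 + 12*b)/(3*b^2 + 8*b - 3)
(4) = (l - 1)/(l - 6)
(5) = (r^2 + r*(-4 + 4*I) - 16*I)/(r^2 + 8*I*r - 7)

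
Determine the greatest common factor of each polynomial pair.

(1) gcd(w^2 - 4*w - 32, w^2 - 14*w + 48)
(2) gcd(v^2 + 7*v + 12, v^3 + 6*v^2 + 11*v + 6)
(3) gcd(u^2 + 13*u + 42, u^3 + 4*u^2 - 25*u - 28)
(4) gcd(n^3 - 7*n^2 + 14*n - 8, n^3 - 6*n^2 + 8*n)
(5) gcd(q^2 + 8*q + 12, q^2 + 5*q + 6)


(1) = gcd((w - 8)*(w + 4), (w - 8)*(w - 6)) = w - 8
(2) = gcd((v + 3)*(v + 4), (v + 1)*(v + 2)*(v + 3)) = v + 3
(3) = gcd((u + 6)*(u + 7), (u - 4)*(u + 1)*(u + 7)) = u + 7
(4) = n^2 - 6*n + 8
(5) = q + 2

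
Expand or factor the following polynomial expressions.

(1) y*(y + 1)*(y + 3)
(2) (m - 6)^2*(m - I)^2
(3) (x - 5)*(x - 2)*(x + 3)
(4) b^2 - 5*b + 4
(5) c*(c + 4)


(1) = y^3 + 4*y^2 + 3*y
(2) = m^4 - 12*m^3 - 2*I*m^3 + 35*m^2 + 24*I*m^2 + 12*m - 72*I*m - 36
(3) = x^3 - 4*x^2 - 11*x + 30
(4) = (b - 4)*(b - 1)
(5) = c^2 + 4*c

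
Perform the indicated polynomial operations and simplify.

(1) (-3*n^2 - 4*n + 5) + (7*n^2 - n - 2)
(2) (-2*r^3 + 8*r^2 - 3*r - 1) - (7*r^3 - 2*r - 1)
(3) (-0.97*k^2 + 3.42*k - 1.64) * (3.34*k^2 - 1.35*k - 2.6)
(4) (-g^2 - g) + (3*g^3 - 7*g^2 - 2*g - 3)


(1) = 4*n^2 - 5*n + 3
(2) = -9*r^3 + 8*r^2 - r
(3) = -3.2398*k^4 + 12.7323*k^3 - 7.5726*k^2 - 6.678*k + 4.264
(4) = 3*g^3 - 8*g^2 - 3*g - 3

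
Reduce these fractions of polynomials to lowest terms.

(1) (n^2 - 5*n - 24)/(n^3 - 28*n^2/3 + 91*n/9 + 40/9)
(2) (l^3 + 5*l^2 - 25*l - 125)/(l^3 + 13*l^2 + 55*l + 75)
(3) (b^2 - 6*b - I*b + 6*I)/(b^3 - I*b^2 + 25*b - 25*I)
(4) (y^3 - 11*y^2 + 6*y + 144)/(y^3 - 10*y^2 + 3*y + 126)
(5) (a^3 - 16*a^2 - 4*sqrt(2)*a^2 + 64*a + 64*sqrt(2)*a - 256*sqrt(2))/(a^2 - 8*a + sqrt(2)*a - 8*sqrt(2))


(1) = (9*n + 27)/(9*n^2 - 12*n - 5)
(2) = (l - 5)/(l + 3)
(3) = (b - 6)/(b^2 + 25)
(4) = (y - 8)/(y - 7)
(5) = (a^2 + a*(-8 - 4*sqrt(2)) + 32*sqrt(2))/(a + sqrt(2))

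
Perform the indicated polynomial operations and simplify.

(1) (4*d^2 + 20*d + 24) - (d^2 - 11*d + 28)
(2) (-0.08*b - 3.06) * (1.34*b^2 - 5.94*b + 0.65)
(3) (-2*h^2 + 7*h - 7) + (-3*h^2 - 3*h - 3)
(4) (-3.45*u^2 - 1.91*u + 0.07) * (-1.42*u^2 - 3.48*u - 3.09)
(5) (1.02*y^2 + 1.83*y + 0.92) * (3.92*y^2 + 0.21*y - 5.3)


(1) = 3*d^2 + 31*d - 4
(2) = -0.1072*b^3 - 3.6252*b^2 + 18.1244*b - 1.989
(3) = -5*h^2 + 4*h - 10
(4) = 4.899*u^4 + 14.7182*u^3 + 17.2079*u^2 + 5.6583*u - 0.2163
(5) = 3.9984*y^4 + 7.3878*y^3 - 1.4153*y^2 - 9.5058*y - 4.876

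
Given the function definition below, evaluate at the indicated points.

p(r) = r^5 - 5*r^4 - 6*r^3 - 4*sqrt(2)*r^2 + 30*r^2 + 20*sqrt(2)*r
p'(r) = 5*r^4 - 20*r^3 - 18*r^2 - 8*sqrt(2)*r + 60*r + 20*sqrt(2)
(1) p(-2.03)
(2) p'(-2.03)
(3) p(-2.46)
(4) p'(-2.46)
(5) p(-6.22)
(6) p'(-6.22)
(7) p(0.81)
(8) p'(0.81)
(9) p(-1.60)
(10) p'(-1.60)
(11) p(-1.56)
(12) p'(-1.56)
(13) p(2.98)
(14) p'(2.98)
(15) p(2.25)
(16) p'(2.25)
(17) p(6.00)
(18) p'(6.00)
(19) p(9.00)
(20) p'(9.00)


(1) = -26.29
(2) = 107.49
(3) = -106.14
(4) = 280.44
(5) = -14584.29
(6) = 11325.86
(7) = 33.89
(8) = 47.43
(9) = -1.61
(10) = 18.99
(11) = -0.95
(12) = 14.07
(13) = -17.62
(14) = -121.44
(15) = 48.05
(16) = -52.96
(17) = 1046.06
(18) = 1832.40
(19) = 24096.35
(20) = 17233.46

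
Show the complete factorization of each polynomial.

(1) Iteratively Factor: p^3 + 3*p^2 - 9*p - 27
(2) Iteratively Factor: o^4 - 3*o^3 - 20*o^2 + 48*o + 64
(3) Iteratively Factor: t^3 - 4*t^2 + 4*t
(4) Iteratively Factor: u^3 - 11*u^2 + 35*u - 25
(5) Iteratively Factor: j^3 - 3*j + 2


(1) = (p + 3)*(p^2 - 9) = (p + 3)^2*(p - 3)
(2) = (o + 4)*(o^3 - 7*o^2 + 8*o + 16) = (o - 4)*(o + 4)*(o^2 - 3*o - 4) = (o - 4)^2*(o + 4)*(o + 1)
(3) = (t - 2)*(t^2 - 2*t) = (t - 2)^2*(t)
(4) = (u - 5)*(u^2 - 6*u + 5) = (u - 5)*(u - 1)*(u - 5)
(5) = (j - 1)*(j^2 + j - 2) = (j - 1)^2*(j + 2)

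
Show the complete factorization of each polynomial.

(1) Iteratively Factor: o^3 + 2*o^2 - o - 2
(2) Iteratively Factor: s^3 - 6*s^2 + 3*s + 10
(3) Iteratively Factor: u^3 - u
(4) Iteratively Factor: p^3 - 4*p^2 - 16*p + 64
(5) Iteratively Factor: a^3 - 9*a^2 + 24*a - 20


(1) = (o + 1)*(o^2 + o - 2) = (o - 1)*(o + 1)*(o + 2)
(2) = (s - 2)*(s^2 - 4*s - 5) = (s - 5)*(s - 2)*(s + 1)
(3) = (u - 1)*(u^2 + u) = u*(u - 1)*(u + 1)
(4) = (p + 4)*(p^2 - 8*p + 16) = (p - 4)*(p + 4)*(p - 4)
(5) = (a - 2)*(a^2 - 7*a + 10) = (a - 2)^2*(a - 5)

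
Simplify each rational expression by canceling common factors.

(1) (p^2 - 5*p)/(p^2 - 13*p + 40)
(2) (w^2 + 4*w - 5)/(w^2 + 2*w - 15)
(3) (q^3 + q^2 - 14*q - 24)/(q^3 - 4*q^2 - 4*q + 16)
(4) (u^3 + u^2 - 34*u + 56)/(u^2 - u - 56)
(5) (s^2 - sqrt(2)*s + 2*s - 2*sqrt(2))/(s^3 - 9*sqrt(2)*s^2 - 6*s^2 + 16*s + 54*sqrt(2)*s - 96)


(1) = p/(p - 8)
(2) = (w - 1)/(w - 3)
(3) = (q + 3)/(q - 2)
(4) = (u^2 - 6*u + 8)/(u - 8)
(5) = (s + 2)/(s^2 + s*(-8*sqrt(2) - 6) + 48*sqrt(2))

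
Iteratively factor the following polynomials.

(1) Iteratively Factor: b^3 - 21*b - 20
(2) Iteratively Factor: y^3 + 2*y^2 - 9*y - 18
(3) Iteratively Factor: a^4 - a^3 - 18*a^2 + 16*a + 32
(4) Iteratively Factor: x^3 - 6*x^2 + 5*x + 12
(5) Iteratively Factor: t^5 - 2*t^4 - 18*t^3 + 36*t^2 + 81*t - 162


(1) = (b - 5)*(b^2 + 5*b + 4) = (b - 5)*(b + 4)*(b + 1)
(2) = (y + 2)*(y^2 - 9) = (y - 3)*(y + 2)*(y + 3)
(3) = (a - 2)*(a^3 + a^2 - 16*a - 16) = (a - 2)*(a + 1)*(a^2 - 16) = (a - 4)*(a - 2)*(a + 1)*(a + 4)
(4) = (x + 1)*(x^2 - 7*x + 12) = (x - 4)*(x + 1)*(x - 3)
(5) = (t - 2)*(t^4 - 18*t^2 + 81) = (t - 2)*(t + 3)*(t^3 - 3*t^2 - 9*t + 27) = (t - 3)*(t - 2)*(t + 3)*(t^2 - 9) = (t - 3)^2*(t - 2)*(t + 3)*(t + 3)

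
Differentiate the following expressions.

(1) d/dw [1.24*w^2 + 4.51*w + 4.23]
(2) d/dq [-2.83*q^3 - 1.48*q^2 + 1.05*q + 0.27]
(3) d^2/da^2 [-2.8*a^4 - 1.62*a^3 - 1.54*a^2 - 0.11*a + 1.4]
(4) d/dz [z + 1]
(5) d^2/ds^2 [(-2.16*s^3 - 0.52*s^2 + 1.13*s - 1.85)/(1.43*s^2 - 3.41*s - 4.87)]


(1) = 2.48*w + 4.51
(2) = -8.49*q^2 - 2.96*q + 1.05
(3) = -33.6*a^2 - 9.72*a - 3.08
(4) = 1
(5) = (-80.768182*s^3 - 259.649214*s^2 - 206.027496*s - 130.987858)/(2.924207*s^6 - 20.919327*s^5 + 20.00856*s^4 + 102.833665*s^3 - 68.14104*s^2 - 242.623887*s - 115.501303)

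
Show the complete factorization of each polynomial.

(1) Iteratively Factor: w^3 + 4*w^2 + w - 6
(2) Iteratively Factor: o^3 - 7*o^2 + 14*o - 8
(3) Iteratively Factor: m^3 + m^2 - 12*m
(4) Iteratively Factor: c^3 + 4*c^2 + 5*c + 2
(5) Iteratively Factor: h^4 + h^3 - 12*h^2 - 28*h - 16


(1) = (w + 3)*(w^2 + w - 2) = (w + 2)*(w + 3)*(w - 1)
(2) = (o - 1)*(o^2 - 6*o + 8) = (o - 2)*(o - 1)*(o - 4)
(3) = (m + 4)*(m^2 - 3*m) = (m - 3)*(m + 4)*(m)
(4) = (c + 2)*(c^2 + 2*c + 1) = (c + 1)*(c + 2)*(c + 1)
(5) = (h + 2)*(h^3 - h^2 - 10*h - 8) = (h + 1)*(h + 2)*(h^2 - 2*h - 8) = (h - 4)*(h + 1)*(h + 2)*(h + 2)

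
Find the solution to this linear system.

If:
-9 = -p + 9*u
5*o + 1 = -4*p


Then:
o = -36*u/5 - 37/5
p = 9*u + 9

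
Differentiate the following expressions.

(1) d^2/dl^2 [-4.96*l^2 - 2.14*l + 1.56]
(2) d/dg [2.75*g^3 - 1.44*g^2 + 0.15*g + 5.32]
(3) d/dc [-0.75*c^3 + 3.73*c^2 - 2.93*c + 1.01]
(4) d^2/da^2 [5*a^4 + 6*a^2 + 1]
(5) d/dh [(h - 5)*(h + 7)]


(1) = -9.92000000000000
(2) = 8.25*g^2 - 2.88*g + 0.15
(3) = -2.25*c^2 + 7.46*c - 2.93
(4) = 60*a^2 + 12
(5) = 2*h + 2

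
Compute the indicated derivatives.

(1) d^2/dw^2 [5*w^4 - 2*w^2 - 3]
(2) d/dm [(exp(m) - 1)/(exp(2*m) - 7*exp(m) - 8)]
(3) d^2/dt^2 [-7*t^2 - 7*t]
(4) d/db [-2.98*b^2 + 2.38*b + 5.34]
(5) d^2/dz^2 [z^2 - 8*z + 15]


(1) = 60*w^2 - 4
(2) = ((1 - exp(m))*(2*exp(m) - 7) + exp(2*m) - 7*exp(m) - 8)*exp(m)/(-exp(2*m) + 7*exp(m) + 8)^2
(3) = -14
(4) = 2.38 - 5.96*b
(5) = 2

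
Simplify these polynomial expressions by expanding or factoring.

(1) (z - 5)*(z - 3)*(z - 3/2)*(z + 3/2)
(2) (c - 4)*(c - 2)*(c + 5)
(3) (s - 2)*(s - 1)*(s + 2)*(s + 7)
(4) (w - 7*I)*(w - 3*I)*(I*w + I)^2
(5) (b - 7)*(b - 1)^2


(1) = z^4 - 8*z^3 + 51*z^2/4 + 18*z - 135/4
(2) = c^3 - c^2 - 22*c + 40
(3) = s^4 + 6*s^3 - 11*s^2 - 24*s + 28
(4) = -w^4 - 2*w^3 + 10*I*w^3 + 20*w^2 + 20*I*w^2 + 42*w + 10*I*w + 21
(5) = b^3 - 9*b^2 + 15*b - 7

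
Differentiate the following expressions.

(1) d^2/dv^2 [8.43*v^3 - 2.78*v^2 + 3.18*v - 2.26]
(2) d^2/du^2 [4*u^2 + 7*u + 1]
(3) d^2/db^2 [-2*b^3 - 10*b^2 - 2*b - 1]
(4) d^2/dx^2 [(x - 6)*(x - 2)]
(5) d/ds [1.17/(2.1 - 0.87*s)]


(1) = 50.58*v - 5.56
(2) = 8
(3) = -12*b - 20
(4) = 2
(5) = 1.0179/(0.87*s - 2.1)^2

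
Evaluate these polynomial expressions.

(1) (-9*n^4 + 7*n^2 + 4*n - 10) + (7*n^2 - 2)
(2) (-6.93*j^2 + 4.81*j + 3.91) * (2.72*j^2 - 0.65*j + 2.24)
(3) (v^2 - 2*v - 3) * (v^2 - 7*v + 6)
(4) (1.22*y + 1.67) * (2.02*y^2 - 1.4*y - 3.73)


(1) = -9*n^4 + 14*n^2 + 4*n - 12
(2) = -18.8496*j^4 + 17.5877*j^3 - 8.0145*j^2 + 8.2329*j + 8.7584
(3) = v^4 - 9*v^3 + 17*v^2 + 9*v - 18
(4) = 2.4644*y^3 + 1.6654*y^2 - 6.8886*y - 6.2291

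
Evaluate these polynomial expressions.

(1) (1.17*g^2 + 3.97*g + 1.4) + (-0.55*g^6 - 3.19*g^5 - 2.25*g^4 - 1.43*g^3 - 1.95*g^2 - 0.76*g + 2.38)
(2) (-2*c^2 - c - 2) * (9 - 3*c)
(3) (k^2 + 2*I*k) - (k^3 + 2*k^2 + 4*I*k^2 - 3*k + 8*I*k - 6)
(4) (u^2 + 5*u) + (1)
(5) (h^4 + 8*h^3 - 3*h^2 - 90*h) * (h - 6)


(1) = -0.55*g^6 - 3.19*g^5 - 2.25*g^4 - 1.43*g^3 - 0.78*g^2 + 3.21*g + 3.78
(2) = 6*c^3 - 15*c^2 - 3*c - 18
(3) = -k^3 - k^2 - 4*I*k^2 + 3*k - 6*I*k + 6
(4) = u^2 + 5*u + 1
(5) = h^5 + 2*h^4 - 51*h^3 - 72*h^2 + 540*h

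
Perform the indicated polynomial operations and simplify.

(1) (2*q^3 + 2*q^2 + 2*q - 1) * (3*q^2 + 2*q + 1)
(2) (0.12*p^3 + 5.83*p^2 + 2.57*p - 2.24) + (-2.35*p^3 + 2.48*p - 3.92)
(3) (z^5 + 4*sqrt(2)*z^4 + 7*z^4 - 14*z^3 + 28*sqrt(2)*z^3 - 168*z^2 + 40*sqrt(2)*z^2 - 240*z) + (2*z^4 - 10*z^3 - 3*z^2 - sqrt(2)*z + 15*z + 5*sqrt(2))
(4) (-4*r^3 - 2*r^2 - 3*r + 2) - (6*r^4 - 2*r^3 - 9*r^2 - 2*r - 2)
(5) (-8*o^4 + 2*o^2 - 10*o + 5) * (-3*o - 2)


(1) = 6*q^5 + 10*q^4 + 12*q^3 + 3*q^2 - 1
(2) = -2.23*p^3 + 5.83*p^2 + 5.05*p - 6.16
(3) = z^5 + 4*sqrt(2)*z^4 + 9*z^4 - 24*z^3 + 28*sqrt(2)*z^3 - 171*z^2 + 40*sqrt(2)*z^2 - 225*z - sqrt(2)*z + 5*sqrt(2)
(4) = -6*r^4 - 2*r^3 + 7*r^2 - r + 4
(5) = 24*o^5 + 16*o^4 - 6*o^3 + 26*o^2 + 5*o - 10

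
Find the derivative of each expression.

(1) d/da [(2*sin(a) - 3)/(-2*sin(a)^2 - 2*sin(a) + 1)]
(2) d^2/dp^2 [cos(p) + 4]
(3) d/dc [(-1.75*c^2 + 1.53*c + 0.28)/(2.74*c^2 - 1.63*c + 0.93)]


(1) = 4*(sin(a)^2 - 3*sin(a) - 1)*cos(a)/(2*sin(a) - cos(2*a))^2
(2) = -cos(p)
(3) = (-1.3397*c^2 - 4.7894*c + 1.8793)/(7.5076*c^4 - 8.9324*c^3 + 7.7533*c^2 - 3.0318*c + 0.8649)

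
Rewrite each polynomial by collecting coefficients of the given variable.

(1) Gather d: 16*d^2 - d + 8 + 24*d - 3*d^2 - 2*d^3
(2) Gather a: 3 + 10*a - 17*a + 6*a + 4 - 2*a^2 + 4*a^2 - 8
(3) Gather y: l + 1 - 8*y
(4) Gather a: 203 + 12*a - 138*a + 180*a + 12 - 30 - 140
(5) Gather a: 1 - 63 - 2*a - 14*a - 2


(1) = -2*d^3 + 13*d^2 + 23*d + 8
(2) = 2*a^2 - a - 1
(3) = l - 8*y + 1
(4) = 54*a + 45
(5) = -16*a - 64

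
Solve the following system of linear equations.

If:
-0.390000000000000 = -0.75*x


Then:
x = 0.52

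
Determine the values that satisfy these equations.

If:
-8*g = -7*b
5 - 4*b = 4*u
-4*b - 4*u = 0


Then:
No Solution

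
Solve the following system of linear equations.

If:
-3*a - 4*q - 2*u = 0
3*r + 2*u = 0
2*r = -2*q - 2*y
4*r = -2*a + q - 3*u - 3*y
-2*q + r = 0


Then:
a = 0
q = 0
r = 0
u = 0
y = 0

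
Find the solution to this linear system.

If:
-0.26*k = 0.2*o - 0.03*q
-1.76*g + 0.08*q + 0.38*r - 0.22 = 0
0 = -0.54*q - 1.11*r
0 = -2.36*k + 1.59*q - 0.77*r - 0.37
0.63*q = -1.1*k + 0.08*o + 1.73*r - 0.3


Then:
g = -0.12
k = -0.19
o = 0.25
q = -0.05
r = 0.02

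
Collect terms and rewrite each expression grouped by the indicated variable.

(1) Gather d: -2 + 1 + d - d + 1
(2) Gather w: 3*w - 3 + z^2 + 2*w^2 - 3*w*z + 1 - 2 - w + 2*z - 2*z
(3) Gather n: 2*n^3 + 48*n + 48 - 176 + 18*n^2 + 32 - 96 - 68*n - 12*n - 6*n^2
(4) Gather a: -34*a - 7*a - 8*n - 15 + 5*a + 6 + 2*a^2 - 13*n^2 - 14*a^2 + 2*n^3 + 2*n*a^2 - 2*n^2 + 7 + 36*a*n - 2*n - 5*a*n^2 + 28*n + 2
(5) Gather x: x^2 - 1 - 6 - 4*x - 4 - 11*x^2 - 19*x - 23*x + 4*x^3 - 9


(1) = 0
(2) = 2*w^2 + w*(2 - 3*z) + z^2 - 4
(3) = 2*n^3 + 12*n^2 - 32*n - 192
(4) = a^2*(2*n - 12) + a*(-5*n^2 + 36*n - 36) + 2*n^3 - 15*n^2 + 18*n
(5) = 4*x^3 - 10*x^2 - 46*x - 20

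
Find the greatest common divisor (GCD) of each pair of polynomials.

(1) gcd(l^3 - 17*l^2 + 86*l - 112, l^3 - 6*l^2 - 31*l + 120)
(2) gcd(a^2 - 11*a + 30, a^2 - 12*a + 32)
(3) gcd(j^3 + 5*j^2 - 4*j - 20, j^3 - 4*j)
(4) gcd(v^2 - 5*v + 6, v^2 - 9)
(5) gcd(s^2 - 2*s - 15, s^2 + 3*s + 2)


(1) = l - 8
(2) = 1
(3) = j^2 - 4
(4) = gcd((v - 3)*(v - 2), (v - 3)*(v + 3)) = v - 3
(5) = 1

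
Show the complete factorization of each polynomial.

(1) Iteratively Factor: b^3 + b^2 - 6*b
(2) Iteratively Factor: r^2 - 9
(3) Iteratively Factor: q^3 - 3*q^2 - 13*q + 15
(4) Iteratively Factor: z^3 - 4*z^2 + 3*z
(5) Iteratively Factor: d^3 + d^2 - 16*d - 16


(1) = (b + 3)*(b^2 - 2*b) = b*(b + 3)*(b - 2)
(2) = (r - 3)*(r + 3)
(3) = (q - 5)*(q^2 + 2*q - 3) = (q - 5)*(q - 1)*(q + 3)
(4) = (z - 3)*(z^2 - z) = z*(z - 3)*(z - 1)
(5) = (d + 4)*(d^2 - 3*d - 4) = (d - 4)*(d + 4)*(d + 1)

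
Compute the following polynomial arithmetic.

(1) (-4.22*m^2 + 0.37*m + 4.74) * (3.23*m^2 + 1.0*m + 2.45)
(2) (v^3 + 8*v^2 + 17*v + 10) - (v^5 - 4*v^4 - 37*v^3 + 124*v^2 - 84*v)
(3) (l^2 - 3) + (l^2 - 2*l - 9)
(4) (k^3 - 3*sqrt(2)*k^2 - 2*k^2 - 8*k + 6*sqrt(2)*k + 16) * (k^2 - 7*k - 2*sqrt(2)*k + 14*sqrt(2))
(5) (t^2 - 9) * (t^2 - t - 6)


(1) = -13.6306*m^4 - 3.0249*m^3 + 5.3412*m^2 + 5.6465*m + 11.613
(2) = -v^5 + 4*v^4 + 38*v^3 - 116*v^2 + 101*v + 10
(3) = 2*l^2 - 2*l - 12
(4) = k^5 - 9*k^4 - 5*sqrt(2)*k^4 + 18*k^3 + 45*sqrt(2)*k^3 - 54*sqrt(2)*k^2 - 36*k^2 - 144*sqrt(2)*k + 56*k + 224*sqrt(2)
(5) = t^4 - t^3 - 15*t^2 + 9*t + 54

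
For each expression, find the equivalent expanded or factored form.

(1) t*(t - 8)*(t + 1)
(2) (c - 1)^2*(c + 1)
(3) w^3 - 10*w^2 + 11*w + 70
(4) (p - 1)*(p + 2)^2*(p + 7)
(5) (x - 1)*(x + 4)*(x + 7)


(1) = t^3 - 7*t^2 - 8*t
(2) = c^3 - c^2 - c + 1
(3) = (w - 7)*(w - 5)*(w + 2)
(4) = p^4 + 10*p^3 + 21*p^2 - 4*p - 28
(5) = x^3 + 10*x^2 + 17*x - 28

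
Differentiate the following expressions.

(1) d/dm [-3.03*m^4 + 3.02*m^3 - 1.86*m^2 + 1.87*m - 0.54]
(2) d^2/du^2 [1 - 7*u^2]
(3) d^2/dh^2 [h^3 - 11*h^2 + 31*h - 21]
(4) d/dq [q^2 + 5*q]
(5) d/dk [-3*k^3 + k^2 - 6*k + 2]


(1) = -12.12*m^3 + 9.06*m^2 - 3.72*m + 1.87
(2) = -14
(3) = 6*h - 22
(4) = 2*q + 5
(5) = -9*k^2 + 2*k - 6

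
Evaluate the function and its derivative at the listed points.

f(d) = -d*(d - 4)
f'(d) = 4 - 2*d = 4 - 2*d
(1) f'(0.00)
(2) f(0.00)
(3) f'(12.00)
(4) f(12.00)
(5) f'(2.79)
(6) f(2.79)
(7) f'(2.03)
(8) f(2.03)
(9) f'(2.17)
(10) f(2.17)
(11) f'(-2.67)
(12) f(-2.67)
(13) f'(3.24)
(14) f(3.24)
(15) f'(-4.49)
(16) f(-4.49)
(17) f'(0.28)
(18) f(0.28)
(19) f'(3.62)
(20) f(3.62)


(1) = 4.00
(2) = 0.00
(3) = -20.00
(4) = -96.00
(5) = -1.58
(6) = 3.38
(7) = -0.06
(8) = 4.00
(9) = -0.34
(10) = 3.97
(11) = 9.34
(12) = -17.81
(13) = -2.48
(14) = 2.46
(15) = 12.98
(16) = -38.12
(17) = 3.44
(18) = 1.04
(19) = -3.24
(20) = 1.38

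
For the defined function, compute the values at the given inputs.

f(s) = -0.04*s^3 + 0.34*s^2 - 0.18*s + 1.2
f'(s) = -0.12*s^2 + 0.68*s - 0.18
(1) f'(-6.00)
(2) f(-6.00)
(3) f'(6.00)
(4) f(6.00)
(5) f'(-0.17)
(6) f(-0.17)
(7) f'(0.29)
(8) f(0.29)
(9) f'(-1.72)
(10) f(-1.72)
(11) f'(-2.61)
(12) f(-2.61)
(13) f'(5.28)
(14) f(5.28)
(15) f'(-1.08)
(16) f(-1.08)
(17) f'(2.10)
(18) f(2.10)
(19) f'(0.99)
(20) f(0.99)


(1) = -8.58
(2) = 23.16
(3) = -0.42
(4) = 3.72
(5) = -0.30
(6) = 1.24
(7) = 0.01
(8) = 1.18
(9) = -1.70
(10) = 2.72
(11) = -2.77
(12) = 4.70
(13) = 0.06
(14) = 3.84
(15) = -1.05
(16) = 1.84
(17) = 0.72
(18) = 1.95
(19) = 0.38
(20) = 1.32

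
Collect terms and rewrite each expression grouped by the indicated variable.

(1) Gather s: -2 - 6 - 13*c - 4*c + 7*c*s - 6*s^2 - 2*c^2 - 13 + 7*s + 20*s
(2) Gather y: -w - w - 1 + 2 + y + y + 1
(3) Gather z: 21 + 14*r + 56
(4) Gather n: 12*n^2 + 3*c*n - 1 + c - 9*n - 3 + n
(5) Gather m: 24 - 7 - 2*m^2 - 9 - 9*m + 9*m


(1) = -2*c^2 - 17*c - 6*s^2 + s*(7*c + 27) - 21
(2) = -2*w + 2*y + 2
(3) = 14*r + 77
(4) = c + 12*n^2 + n*(3*c - 8) - 4
(5) = 8 - 2*m^2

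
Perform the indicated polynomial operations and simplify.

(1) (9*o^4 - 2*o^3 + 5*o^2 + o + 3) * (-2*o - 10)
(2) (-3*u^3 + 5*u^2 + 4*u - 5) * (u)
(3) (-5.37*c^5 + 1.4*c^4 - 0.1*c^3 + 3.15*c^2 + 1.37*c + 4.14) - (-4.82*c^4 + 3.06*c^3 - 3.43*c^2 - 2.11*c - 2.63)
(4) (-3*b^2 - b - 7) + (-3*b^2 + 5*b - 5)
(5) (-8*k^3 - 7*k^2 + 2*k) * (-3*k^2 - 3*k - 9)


(1) = -18*o^5 - 86*o^4 + 10*o^3 - 52*o^2 - 16*o - 30
(2) = -3*u^4 + 5*u^3 + 4*u^2 - 5*u
(3) = -5.37*c^5 + 6.22*c^4 - 3.16*c^3 + 6.58*c^2 + 3.48*c + 6.77
(4) = -6*b^2 + 4*b - 12
(5) = 24*k^5 + 45*k^4 + 87*k^3 + 57*k^2 - 18*k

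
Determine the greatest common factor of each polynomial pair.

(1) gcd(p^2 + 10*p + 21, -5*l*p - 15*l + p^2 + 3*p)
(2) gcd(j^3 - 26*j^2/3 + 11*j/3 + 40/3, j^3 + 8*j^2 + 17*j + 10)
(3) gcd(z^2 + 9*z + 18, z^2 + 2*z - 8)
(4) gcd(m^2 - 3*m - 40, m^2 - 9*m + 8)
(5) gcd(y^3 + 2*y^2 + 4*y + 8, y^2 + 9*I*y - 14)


(1) = gcd((p + 3)*(p + 7), (-5*l + p)*(p + 3)) = p + 3
(2) = gcd((j - 8)*(j - 5/3)*(j + 1), (j + 1)*(j + 2)*(j + 5)) = j + 1
(3) = gcd((z + 3)*(z + 6), (z - 2)*(z + 4)) = 1
(4) = gcd((m - 8)*(m + 5), (m - 8)*(m - 1)) = m - 8
(5) = gcd((y + 2)*(y - 2*I)*(y + 2*I), (y + 2*I)*(y + 7*I)) = y + 2*I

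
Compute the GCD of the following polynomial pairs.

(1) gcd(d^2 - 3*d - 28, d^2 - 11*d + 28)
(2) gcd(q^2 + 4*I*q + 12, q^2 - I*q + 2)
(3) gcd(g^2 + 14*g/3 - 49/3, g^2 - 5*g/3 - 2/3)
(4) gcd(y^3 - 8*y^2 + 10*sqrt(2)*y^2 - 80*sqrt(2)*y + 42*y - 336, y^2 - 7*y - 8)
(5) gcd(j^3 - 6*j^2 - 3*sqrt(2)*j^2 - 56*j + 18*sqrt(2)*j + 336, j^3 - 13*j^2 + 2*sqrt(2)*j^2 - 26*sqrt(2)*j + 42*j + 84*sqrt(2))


(1) = gcd((d - 7)*(d + 4), (d - 7)*(d - 4)) = d - 7
(2) = q - 2*I
(3) = 1
(4) = gcd((y - 8)*(y + 3*sqrt(2))*(y + 7*sqrt(2)), (y - 8)*(y + 1)) = y - 8
(5) = gcd((j - 6)*(j - 7*sqrt(2))*(j + 4*sqrt(2)), (j - 7)*(j - 6)*(j + 2*sqrt(2))) = j - 6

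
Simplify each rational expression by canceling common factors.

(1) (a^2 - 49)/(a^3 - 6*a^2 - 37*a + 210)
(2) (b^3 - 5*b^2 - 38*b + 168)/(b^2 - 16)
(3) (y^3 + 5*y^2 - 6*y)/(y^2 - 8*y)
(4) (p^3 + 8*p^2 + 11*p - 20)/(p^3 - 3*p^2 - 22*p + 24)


(1) = (a + 7)/(a^2 + a - 30)
(2) = (b^2 - b - 42)/(b + 4)
(3) = (y^2 + 5*y - 6)/(y - 8)
(4) = (p + 5)/(p - 6)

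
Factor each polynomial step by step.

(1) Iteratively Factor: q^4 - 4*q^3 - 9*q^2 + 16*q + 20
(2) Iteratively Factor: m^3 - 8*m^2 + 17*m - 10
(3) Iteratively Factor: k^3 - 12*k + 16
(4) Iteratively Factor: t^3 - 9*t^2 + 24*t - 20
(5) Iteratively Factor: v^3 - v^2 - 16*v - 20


(1) = (q + 1)*(q^3 - 5*q^2 - 4*q + 20) = (q + 1)*(q + 2)*(q^2 - 7*q + 10) = (q - 2)*(q + 1)*(q + 2)*(q - 5)
(2) = (m - 5)*(m^2 - 3*m + 2) = (m - 5)*(m - 1)*(m - 2)
(3) = (k - 2)*(k^2 + 2*k - 8) = (k - 2)*(k + 4)*(k - 2)
(4) = (t - 2)*(t^2 - 7*t + 10) = (t - 2)^2*(t - 5)
(5) = (v - 5)*(v^2 + 4*v + 4) = (v - 5)*(v + 2)*(v + 2)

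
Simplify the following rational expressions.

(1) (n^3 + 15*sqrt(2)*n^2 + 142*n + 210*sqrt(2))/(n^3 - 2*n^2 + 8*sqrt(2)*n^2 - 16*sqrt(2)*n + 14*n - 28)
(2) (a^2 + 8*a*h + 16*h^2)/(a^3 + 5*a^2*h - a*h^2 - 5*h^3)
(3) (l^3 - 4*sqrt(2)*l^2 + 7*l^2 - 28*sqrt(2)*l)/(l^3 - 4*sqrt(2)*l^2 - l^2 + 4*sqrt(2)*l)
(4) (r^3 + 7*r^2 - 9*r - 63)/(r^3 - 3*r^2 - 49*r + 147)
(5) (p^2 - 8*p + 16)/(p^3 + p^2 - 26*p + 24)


(1) = (n^2 + 8*sqrt(2)*n + 30)/(n^2 + n*(-2 + sqrt(2)) - 2*sqrt(2))
(2) = (a^2 + 8*a*h + 16*h^2)/(a^3 + 5*a^2*h - a*h^2 - 5*h^3)
(3) = (l + 7)/(l - 1)
(4) = (r + 3)/(r - 7)
(5) = (p - 4)/(p^2 + 5*p - 6)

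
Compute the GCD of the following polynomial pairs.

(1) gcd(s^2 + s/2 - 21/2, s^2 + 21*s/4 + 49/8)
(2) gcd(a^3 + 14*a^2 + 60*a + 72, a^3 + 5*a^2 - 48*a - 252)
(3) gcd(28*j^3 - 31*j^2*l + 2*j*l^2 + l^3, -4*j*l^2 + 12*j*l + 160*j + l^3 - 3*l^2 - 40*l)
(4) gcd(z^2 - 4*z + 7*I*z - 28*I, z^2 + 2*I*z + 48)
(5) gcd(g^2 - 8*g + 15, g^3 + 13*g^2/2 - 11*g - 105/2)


(1) = gcd((s - 3)*(s + 7/2), (s + 7/4)*(s + 7/2)) = s + 7/2
(2) = gcd((a + 2)*(a + 6)^2, (a - 7)*(a + 6)^2) = a^2 + 12*a + 36
(3) = gcd((-4*j + l)*(-j + l)*(7*j + l), (-4*j + l)*(l - 8)*(l + 5)) = 4*j - l
(4) = gcd((z - 4)*(z + 7*I), (z - 6*I)*(z + 8*I)) = 1
(5) = g - 3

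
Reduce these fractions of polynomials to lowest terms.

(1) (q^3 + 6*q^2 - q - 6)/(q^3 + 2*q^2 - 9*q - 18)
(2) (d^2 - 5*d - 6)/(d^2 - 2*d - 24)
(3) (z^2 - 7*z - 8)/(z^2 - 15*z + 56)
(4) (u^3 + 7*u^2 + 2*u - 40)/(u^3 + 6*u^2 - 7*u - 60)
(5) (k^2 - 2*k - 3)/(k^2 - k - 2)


(1) = (q^3 + 6*q^2 - q - 6)/(q^3 + 2*q^2 - 9*q - 18)
(2) = (d + 1)/(d + 4)
(3) = (z + 1)/(z - 7)
(4) = (u - 2)/(u - 3)
(5) = (k - 3)/(k - 2)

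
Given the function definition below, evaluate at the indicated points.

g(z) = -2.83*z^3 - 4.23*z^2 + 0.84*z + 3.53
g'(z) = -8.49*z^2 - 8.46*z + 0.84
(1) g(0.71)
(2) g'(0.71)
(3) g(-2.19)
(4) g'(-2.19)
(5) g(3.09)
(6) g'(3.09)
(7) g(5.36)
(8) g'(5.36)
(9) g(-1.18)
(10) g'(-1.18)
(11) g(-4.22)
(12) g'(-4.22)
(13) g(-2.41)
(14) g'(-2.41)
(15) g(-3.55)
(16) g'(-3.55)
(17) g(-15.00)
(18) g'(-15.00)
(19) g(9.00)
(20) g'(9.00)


(1) = 0.98
(2) = -9.45
(3) = 11.13
(4) = -21.35
(5) = -117.76
(6) = -106.36
(7) = -549.29
(8) = -288.42
(9) = 1.30
(10) = -1.00
(11) = 137.33
(12) = -114.65
(13) = 16.55
(14) = -28.08
(15) = 73.85
(16) = -76.12
(17) = 8590.43
(18) = -1782.51
(19) = -2394.61
(20) = -762.99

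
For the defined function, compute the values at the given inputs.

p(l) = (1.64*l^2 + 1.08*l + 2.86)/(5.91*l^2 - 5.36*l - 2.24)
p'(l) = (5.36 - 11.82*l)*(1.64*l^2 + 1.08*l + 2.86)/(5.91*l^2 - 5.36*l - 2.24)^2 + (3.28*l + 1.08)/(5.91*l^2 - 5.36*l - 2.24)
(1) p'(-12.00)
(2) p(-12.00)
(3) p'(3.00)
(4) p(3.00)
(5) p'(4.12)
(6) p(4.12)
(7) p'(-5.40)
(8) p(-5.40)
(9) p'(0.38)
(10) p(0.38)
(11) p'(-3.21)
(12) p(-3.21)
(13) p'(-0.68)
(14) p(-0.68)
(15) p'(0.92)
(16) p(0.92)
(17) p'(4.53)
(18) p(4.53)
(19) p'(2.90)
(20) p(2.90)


(1) = -0.00
(2) = 0.25
(3) = -0.20
(4) = 0.60
(5) = -0.07
(6) = 0.46
(7) = -0.01
(8) = 0.23
(9) = -0.42
(10) = -1.02
(11) = -0.00
(12) = 0.21
(13) = 1.98
(14) = 0.70
(15) = -8.03
(16) = -2.42
(17) = -0.05
(18) = 0.44
(19) = -0.23
(20) = 0.62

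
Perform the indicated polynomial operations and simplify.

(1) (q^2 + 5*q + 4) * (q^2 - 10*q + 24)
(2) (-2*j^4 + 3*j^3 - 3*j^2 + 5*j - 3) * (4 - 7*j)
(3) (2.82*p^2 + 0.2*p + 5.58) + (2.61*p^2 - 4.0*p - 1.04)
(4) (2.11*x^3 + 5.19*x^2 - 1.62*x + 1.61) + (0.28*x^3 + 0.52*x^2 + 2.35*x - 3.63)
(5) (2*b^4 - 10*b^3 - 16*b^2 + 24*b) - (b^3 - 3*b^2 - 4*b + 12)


(1) = q^4 - 5*q^3 - 22*q^2 + 80*q + 96
(2) = 14*j^5 - 29*j^4 + 33*j^3 - 47*j^2 + 41*j - 12
(3) = 5.43*p^2 - 3.8*p + 4.54
(4) = 2.39*x^3 + 5.71*x^2 + 0.73*x - 2.02
(5) = 2*b^4 - 11*b^3 - 13*b^2 + 28*b - 12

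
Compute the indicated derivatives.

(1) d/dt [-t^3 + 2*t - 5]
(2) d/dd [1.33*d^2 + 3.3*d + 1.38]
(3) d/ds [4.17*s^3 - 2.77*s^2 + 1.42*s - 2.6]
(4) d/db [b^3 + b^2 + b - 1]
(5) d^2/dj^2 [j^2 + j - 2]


(1) = 2 - 3*t^2
(2) = 2.66*d + 3.3
(3) = 12.51*s^2 - 5.54*s + 1.42
(4) = 3*b^2 + 2*b + 1
(5) = 2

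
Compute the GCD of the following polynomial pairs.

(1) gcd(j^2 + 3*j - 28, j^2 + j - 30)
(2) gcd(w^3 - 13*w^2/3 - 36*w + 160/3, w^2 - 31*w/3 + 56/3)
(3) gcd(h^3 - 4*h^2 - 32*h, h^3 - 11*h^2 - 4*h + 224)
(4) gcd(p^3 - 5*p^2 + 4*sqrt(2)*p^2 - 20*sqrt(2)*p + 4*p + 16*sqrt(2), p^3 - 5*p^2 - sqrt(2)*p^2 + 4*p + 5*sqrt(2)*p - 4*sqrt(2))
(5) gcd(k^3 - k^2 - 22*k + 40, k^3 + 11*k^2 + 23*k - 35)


(1) = 1
(2) = gcd((w - 8)*(w - 4/3)*(w + 5), (w - 8)*(w - 7/3)) = w - 8
(3) = gcd(h*(h - 8)*(h + 4), (h - 8)*(h - 7)*(h + 4)) = h^2 - 4*h - 32
(4) = p^2 - 5*p + 4
(5) = gcd((k - 4)*(k - 2)*(k + 5), (k - 1)*(k + 5)*(k + 7)) = k + 5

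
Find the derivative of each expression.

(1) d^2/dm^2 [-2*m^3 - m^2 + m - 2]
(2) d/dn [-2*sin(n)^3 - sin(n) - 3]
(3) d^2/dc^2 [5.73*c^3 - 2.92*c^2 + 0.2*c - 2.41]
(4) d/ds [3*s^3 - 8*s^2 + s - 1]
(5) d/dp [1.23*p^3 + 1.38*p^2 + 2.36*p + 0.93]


(1) = -12*m - 2
(2) = (3*cos(2*n) - 4)*cos(n)
(3) = 34.38*c - 5.84
(4) = 9*s^2 - 16*s + 1
(5) = 3.69*p^2 + 2.76*p + 2.36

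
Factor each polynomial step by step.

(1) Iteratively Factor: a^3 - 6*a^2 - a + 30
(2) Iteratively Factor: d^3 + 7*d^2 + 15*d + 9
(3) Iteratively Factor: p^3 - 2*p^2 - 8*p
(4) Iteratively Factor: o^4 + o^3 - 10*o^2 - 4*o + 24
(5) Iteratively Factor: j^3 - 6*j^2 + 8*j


(1) = (a - 5)*(a^2 - a - 6) = (a - 5)*(a - 3)*(a + 2)
(2) = (d + 3)*(d^2 + 4*d + 3) = (d + 3)^2*(d + 1)
(3) = (p)*(p^2 - 2*p - 8) = p*(p - 4)*(p + 2)
(4) = (o + 3)*(o^3 - 2*o^2 - 4*o + 8) = (o + 2)*(o + 3)*(o^2 - 4*o + 4) = (o - 2)*(o + 2)*(o + 3)*(o - 2)
(5) = (j - 4)*(j^2 - 2*j) = j*(j - 4)*(j - 2)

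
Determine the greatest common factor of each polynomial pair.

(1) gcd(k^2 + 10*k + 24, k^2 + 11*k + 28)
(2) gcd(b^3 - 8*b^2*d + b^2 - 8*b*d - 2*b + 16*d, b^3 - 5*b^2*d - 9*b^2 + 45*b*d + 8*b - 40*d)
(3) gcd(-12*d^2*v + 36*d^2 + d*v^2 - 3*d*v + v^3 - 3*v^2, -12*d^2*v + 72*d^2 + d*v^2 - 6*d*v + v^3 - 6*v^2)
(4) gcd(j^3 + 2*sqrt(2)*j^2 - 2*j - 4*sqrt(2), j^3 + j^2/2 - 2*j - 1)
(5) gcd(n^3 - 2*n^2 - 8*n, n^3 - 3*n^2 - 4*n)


(1) = k + 4
(2) = b - 1
(3) = gcd((-3*d + v)*(4*d + v)*(v - 3), (-3*d + v)*(4*d + v)*(v - 6)) = -12*d^2 + d*v + v^2
(4) = gcd((j - sqrt(2))*(j + sqrt(2))*(j + 2*sqrt(2)), (j + 1/2)*(j - sqrt(2))*(j + sqrt(2))) = j^2 - 2
(5) = n^2 - 4*n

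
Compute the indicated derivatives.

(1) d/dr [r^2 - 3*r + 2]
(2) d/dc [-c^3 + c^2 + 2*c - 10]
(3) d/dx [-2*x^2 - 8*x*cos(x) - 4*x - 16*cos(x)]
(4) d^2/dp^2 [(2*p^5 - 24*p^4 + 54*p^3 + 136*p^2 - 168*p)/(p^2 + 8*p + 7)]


(1) = 2*r - 3
(2) = -3*c^2 + 2*c + 2
(3) = 8*x*sin(x) - 4*x + 16*sin(x) - 8*cos(x) - 4
(4) = 4*(3*p^7 + 52*p^6 + 159*p^5 - 1716*p^4 - 3975*p^3 - 420*p^2 + 5733*p + 8036)/(p^6 + 24*p^5 + 213*p^4 + 848*p^3 + 1491*p^2 + 1176*p + 343)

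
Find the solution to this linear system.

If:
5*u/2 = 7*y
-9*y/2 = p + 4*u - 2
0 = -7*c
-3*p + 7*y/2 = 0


Then:
c = 0
p = 35/253
u = 84/253
y = 30/253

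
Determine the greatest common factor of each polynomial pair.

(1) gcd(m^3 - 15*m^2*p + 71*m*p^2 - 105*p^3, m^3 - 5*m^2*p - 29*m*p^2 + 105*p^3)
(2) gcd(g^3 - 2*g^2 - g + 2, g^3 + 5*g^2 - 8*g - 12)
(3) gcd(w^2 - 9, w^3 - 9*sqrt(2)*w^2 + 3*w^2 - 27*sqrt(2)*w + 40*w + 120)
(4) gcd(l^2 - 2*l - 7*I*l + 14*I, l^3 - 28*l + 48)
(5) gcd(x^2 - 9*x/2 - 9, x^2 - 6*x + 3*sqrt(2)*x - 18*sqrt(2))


(1) = gcd((m - 7*p)*(m - 5*p)*(m - 3*p), (m - 7*p)*(m - 3*p)*(m + 5*p)) = m^2 - 10*m*p + 21*p^2
(2) = gcd((g - 2)*(g - 1)*(g + 1), (g - 2)*(g + 1)*(g + 6)) = g^2 - g - 2
(3) = gcd((w - 3)*(w + 3), (w + 3)*(w - 5*sqrt(2))*(w - 4*sqrt(2))) = w + 3
(4) = gcd((l - 2)*(l - 7*I), (l - 4)*(l - 2)*(l + 6)) = l - 2
(5) = x - 6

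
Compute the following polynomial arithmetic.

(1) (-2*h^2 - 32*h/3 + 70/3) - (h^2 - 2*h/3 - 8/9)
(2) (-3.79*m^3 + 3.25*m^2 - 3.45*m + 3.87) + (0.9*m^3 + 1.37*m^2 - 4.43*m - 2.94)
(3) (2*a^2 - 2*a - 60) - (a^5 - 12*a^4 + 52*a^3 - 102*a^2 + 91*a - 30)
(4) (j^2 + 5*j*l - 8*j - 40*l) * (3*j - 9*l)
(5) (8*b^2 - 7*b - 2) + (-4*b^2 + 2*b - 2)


(1) = -3*h^2 - 10*h + 218/9
(2) = -2.89*m^3 + 4.62*m^2 - 7.88*m + 0.93
(3) = -a^5 + 12*a^4 - 52*a^3 + 104*a^2 - 93*a - 30
(4) = 3*j^3 + 6*j^2*l - 24*j^2 - 45*j*l^2 - 48*j*l + 360*l^2
(5) = 4*b^2 - 5*b - 4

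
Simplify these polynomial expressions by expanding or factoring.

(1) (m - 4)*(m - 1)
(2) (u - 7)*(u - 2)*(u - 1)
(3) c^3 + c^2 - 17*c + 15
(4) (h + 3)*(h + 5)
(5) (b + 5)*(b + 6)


(1) = m^2 - 5*m + 4
(2) = u^3 - 10*u^2 + 23*u - 14
(3) = (c - 3)*(c - 1)*(c + 5)
(4) = h^2 + 8*h + 15
(5) = b^2 + 11*b + 30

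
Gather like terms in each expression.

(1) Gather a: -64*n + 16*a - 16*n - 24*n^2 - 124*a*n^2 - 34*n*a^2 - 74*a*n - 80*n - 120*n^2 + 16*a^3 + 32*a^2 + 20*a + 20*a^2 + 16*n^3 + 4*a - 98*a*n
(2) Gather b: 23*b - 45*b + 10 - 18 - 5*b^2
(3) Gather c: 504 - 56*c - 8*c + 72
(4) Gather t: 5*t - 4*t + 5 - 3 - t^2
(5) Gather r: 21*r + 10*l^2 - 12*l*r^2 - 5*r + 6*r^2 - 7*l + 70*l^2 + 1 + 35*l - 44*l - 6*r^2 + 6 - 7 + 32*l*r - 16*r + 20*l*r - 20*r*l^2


(1) = 16*a^3 + a^2*(52 - 34*n) + a*(-124*n^2 - 172*n + 40) + 16*n^3 - 144*n^2 - 160*n
(2) = -5*b^2 - 22*b - 8
(3) = 576 - 64*c
(4) = -t^2 + t + 2
(5) = 80*l^2 - 12*l*r^2 - 16*l + r*(-20*l^2 + 52*l)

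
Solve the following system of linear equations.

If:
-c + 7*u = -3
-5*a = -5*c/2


Then:
a = 7*u/2 + 3/2
c = 7*u + 3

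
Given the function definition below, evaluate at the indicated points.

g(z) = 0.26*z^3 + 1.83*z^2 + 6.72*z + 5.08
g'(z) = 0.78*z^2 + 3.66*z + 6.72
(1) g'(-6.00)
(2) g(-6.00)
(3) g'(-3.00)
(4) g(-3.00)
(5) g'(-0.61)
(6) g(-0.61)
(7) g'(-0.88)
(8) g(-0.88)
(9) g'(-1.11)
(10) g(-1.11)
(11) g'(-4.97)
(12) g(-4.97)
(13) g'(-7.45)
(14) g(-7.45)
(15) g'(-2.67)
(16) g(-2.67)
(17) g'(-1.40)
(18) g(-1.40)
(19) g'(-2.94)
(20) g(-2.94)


(1) = 12.84
(2) = -25.52
(3) = 2.76
(4) = -5.63
(5) = 4.78
(6) = 1.60
(7) = 4.10
(8) = 0.41
(9) = 3.62
(10) = -0.48
(11) = 7.80
(12) = -15.03
(13) = 22.74
(14) = -50.92
(15) = 2.51
(16) = -4.77
(17) = 3.12
(18) = -1.45
(19) = 2.70
(20) = -5.47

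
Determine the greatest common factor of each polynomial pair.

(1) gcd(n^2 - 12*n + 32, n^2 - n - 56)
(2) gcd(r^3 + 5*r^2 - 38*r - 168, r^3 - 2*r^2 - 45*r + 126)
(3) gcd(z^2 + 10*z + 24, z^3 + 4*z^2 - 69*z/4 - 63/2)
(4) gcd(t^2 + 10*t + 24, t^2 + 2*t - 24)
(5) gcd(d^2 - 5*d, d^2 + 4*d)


(1) = n - 8
(2) = gcd((r - 6)*(r + 4)*(r + 7), (r - 6)*(r - 3)*(r + 7)) = r^2 + r - 42
(3) = z + 6
(4) = t + 6
(5) = d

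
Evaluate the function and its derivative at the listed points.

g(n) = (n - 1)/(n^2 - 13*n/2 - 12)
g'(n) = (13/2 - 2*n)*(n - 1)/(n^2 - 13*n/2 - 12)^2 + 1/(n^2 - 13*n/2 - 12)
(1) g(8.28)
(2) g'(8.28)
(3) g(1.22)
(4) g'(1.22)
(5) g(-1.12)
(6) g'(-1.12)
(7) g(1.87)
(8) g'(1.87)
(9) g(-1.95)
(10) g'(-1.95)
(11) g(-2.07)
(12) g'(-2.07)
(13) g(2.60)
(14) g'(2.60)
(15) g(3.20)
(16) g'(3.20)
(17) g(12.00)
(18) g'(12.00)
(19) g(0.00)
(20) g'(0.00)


(1) = 2.66
(2) = -9.40
(3) = -0.01
(4) = -0.05
(5) = 0.61
(6) = -1.83
(7) = -0.04
(8) = -0.04
(9) = -0.66
(10) = -1.31
(11) = -0.53
(12) = -0.82
(13) = -0.07
(14) = -0.04
(15) = -0.10
(16) = -0.04
(17) = 0.20
(18) = -0.05
(19) = 0.08
(20) = -0.13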